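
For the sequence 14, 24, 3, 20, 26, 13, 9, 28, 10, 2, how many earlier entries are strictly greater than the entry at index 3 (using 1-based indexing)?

2

The element at index 3 is 3.
Elements before it: 14, 24
Those larger than 3: 14, 24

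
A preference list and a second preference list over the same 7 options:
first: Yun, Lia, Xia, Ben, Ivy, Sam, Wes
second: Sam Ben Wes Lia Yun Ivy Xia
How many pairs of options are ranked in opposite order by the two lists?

Pairs: 14

Assign each item its position (1..7) in the first ordering, then rewrite the second ordering as that position sequence:
positions: Yun→1, Lia→2, Xia→3, Ben→4, Ivy→5, Sam→6, Wes→7
second ordering as positions: [6, 4, 7, 2, 1, 5, 3]
Discordant pairs = inversions in this position sequence.
6: 4, 2, 1, 5, 3 → 5
4: 2, 1, 3 → 3
7: 2, 1, 5, 3 → 4
2: 1 → 1
1: 0
5: 3 → 1
3: 0
Total: 5 + 3 + 4 + 1 + 0 + 1 + 0 = 14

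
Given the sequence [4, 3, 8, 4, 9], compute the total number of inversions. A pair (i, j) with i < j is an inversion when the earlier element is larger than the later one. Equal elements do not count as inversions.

2 inversions

Count, for each position, how many later elements it exceeds:
4 → 3 → 1
3 → none → 0
8 → 4 → 1
4 → none → 0
9 → none → 0
Sum: 1 + 0 + 1 + 0 + 0 = 2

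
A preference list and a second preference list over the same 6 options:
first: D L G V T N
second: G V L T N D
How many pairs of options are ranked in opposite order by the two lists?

7

Assign each item its position (1..6) in the first ordering, then rewrite the second ordering as that position sequence:
positions: D→1, L→2, G→3, V→4, T→5, N→6
second ordering as positions: [3, 4, 2, 5, 6, 1]
Discordant pairs = inversions in this position sequence.
3: 2, 1 → 2
4: 2, 1 → 2
2: 1 → 1
5: 1 → 1
6: 1 → 1
1: 0
Total: 2 + 2 + 1 + 1 + 1 + 0 = 7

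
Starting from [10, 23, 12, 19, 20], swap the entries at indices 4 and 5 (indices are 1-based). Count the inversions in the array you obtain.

4

Positions 4 and 5 hold 19 and 20; after swapping, the array is [10, 23, 12, 20, 19].
For each element, count later entries that are smaller:
10: 0
23: 3
12: 0
20: 1
19: 0
Sum: 0 + 3 + 0 + 1 + 0 = 4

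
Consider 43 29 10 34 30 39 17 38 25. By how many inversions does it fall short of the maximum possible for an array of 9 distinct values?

Maximum inversions for 9 distinct elements is C(9, 2) = 9·8/2 = 36.
Current inversions — for each element, count later smaller elements:
43: 8
29: 3
10: 0
34: 3
30: 2
39: 3
17: 0
38: 1
25: 0
Current total: 8 + 3 + 0 + 3 + 2 + 3 + 0 + 1 + 0 = 20
Shortfall: 36 − 20 = 16

16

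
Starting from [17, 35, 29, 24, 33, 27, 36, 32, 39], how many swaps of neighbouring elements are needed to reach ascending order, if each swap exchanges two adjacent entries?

Adjacent swaps: 10

Each adjacent swap fixes exactly one inversion, so the minimum swap count equals the number of inversions.
Count inversions — for each element, later elements that are smaller:
17: none → 0
35: 29, 24, 33, 27, 32 → 5
29: 24, 27 → 2
24: none → 0
33: 27, 32 → 2
27: none → 0
36: 32 → 1
32: none → 0
39: none → 0
Total inversions: 0 + 5 + 2 + 0 + 2 + 0 + 1 + 0 + 0 = 10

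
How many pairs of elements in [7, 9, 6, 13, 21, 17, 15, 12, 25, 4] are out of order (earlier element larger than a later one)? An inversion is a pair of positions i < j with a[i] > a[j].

Count, for each position, how many later elements it exceeds:
7: 2
9: 2
6: 1
13: 2
21: 4
17: 3
15: 2
12: 1
25: 1
4: 0
Sum: 2 + 2 + 1 + 2 + 4 + 3 + 2 + 1 + 1 + 0 = 18

Inversions: 18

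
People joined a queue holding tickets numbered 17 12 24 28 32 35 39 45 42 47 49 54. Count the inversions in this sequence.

2

Sweep left to right; for each value list the smaller values that follow it:
17 → 12 → 1
12 → none → 0
24 → none → 0
28 → none → 0
32 → none → 0
35 → none → 0
39 → none → 0
45 → 42 → 1
42 → none → 0
47 → none → 0
49 → none → 0
54 → none → 0
Sum: 1 + 0 + 0 + 0 + 0 + 0 + 0 + 1 + 0 + 0 + 0 + 0 = 2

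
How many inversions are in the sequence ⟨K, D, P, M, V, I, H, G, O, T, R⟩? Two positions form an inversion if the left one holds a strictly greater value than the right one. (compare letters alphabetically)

Sweep left to right; for each value list the smaller values that follow it:
K → D, I, H, G → 4
D → none → 0
P → M, I, H, G, O → 5
M → I, H, G → 3
V → I, H, G, O, T, R → 6
I → H, G → 2
H → G → 1
G → none → 0
O → none → 0
T → R → 1
R → none → 0
Sum: 4 + 0 + 5 + 3 + 6 + 2 + 1 + 0 + 0 + 1 + 0 = 22

There are 22 inversions.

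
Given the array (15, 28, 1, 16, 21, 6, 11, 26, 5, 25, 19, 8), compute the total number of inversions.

Element-by-element contributions:
15 → 1, 6, 11, 5, 8 → 5
28 → 1, 16, 21, 6, 11, 26, 5, 25, 19, 8 → 10
1 → none → 0
16 → 6, 11, 5, 8 → 4
21 → 6, 11, 5, 19, 8 → 5
6 → 5 → 1
11 → 5, 8 → 2
26 → 5, 25, 19, 8 → 4
5 → none → 0
25 → 19, 8 → 2
19 → 8 → 1
8 → none → 0
Sum: 5 + 10 + 0 + 4 + 5 + 1 + 2 + 4 + 0 + 2 + 1 + 0 = 34

34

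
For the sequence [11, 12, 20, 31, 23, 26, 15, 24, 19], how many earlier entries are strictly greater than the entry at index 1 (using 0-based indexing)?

0

The element at index 1 is 12.
Elements before it: 11
None of them are larger than 12.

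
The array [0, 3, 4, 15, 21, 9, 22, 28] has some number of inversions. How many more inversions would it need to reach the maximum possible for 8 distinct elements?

26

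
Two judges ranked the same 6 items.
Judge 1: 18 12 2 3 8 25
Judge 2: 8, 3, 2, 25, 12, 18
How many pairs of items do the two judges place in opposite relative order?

Assign each item its position (1..6) in the first ordering, then rewrite the second ordering as that position sequence:
positions: 18→1, 12→2, 2→3, 3→4, 8→5, 25→6
second ordering as positions: [5, 4, 3, 6, 2, 1]
Discordant pairs = inversions in this position sequence.
5: 4, 3, 2, 1 → 4
4: 3, 2, 1 → 3
3: 2, 1 → 2
6: 2, 1 → 2
2: 1 → 1
1: 0
Total: 4 + 3 + 2 + 2 + 1 + 0 = 12

12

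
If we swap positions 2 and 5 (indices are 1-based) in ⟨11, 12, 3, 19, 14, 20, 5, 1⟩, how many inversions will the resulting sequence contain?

Positions 2 and 5 hold 12 and 14; after swapping, the array is [11, 14, 3, 19, 12, 20, 5, 1].
Count, for each position, how many later elements it exceeds:
11 → 3, 5, 1 → 3
14 → 3, 12, 5, 1 → 4
3 → 1 → 1
19 → 12, 5, 1 → 3
12 → 5, 1 → 2
20 → 5, 1 → 2
5 → 1 → 1
1 → none → 0
Sum: 3 + 4 + 1 + 3 + 2 + 2 + 1 + 0 = 16

There are 16 inversions.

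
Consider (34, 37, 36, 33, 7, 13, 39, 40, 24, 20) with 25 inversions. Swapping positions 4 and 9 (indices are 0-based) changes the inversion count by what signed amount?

+3

Positions 4 and 9 hold 7 and 20; after swapping, the array is [34, 37, 36, 33, 20, 13, 39, 40, 24, 7].
For each element, count later entries that are smaller:
34 → 33, 20, 13, 24, 7 → 5
37 → 36, 33, 20, 13, 24, 7 → 6
36 → 33, 20, 13, 24, 7 → 5
33 → 20, 13, 24, 7 → 4
20 → 13, 7 → 2
13 → 7 → 1
39 → 24, 7 → 2
40 → 24, 7 → 2
24 → 7 → 1
7 → none → 0
Sum: 5 + 6 + 5 + 4 + 2 + 1 + 2 + 2 + 1 + 0 = 28
Change: 28 − 25 = +3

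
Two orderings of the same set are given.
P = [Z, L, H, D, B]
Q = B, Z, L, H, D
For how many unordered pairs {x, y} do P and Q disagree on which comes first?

Disagreeing pairs: 4

Assign each item its position (1..5) in the first ordering, then rewrite the second ordering as that position sequence:
positions: Z→1, L→2, H→3, D→4, B→5
second ordering as positions: [5, 1, 2, 3, 4]
Discordant pairs = inversions in this position sequence.
5: 1, 2, 3, 4 → 4
1: 0
2: 0
3: 0
4: 0
Total: 4 + 0 + 0 + 0 + 0 = 4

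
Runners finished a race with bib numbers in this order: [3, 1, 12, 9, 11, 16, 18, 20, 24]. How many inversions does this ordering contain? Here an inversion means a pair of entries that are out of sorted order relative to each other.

Element-by-element contributions:
3 → 1 → 1
1 → none → 0
12 → 9, 11 → 2
9 → none → 0
11 → none → 0
16 → none → 0
18 → none → 0
20 → none → 0
24 → none → 0
Sum: 1 + 0 + 2 + 0 + 0 + 0 + 0 + 0 + 0 = 3

3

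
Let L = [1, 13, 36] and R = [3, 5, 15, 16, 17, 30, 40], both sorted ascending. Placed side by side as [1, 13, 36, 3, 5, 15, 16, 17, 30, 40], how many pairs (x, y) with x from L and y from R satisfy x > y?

8

For each element r of the right run, count left-run elements greater than r:
r = 3: 13, 36 → 2
r = 5: 13, 36 → 2
r = 15: 36 → 1
r = 16: 36 → 1
r = 17: 36 → 1
r = 30: 36 → 1
r = 40: none → 0
Cross-inversions: 2 + 2 + 1 + 1 + 1 + 1 + 0 = 8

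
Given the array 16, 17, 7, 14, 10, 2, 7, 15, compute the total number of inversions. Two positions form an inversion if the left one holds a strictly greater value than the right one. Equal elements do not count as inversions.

There are 18 out-of-order pairs.

Sweep left to right; for each value list the smaller values that follow it:
16 → 7, 14, 10, 2, 7, 15 → 6
17 → 7, 14, 10, 2, 7, 15 → 6
7 → 2 → 1
14 → 10, 2, 7 → 3
10 → 2, 7 → 2
2 → none → 0
7 → none → 0
15 → none → 0
Sum: 6 + 6 + 1 + 3 + 2 + 0 + 0 + 0 = 18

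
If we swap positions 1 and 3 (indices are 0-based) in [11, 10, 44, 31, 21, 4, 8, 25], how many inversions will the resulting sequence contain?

Positions 1 and 3 hold 10 and 31; after swapping, the array is [11, 31, 44, 10, 21, 4, 8, 25].
Count, for each position, how many later elements it exceeds:
11 → 10, 4, 8 → 3
31 → 10, 21, 4, 8, 25 → 5
44 → 10, 21, 4, 8, 25 → 5
10 → 4, 8 → 2
21 → 4, 8 → 2
4 → none → 0
8 → none → 0
25 → none → 0
Sum: 3 + 5 + 5 + 2 + 2 + 0 + 0 + 0 = 17

17 inversions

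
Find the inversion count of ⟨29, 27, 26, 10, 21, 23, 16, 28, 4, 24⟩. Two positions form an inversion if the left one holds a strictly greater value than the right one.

30

Element-by-element contributions:
29 → 27, 26, 10, 21, 23, 16, 28, 4, 24 → 9
27 → 26, 10, 21, 23, 16, 4, 24 → 7
26 → 10, 21, 23, 16, 4, 24 → 6
10 → 4 → 1
21 → 16, 4 → 2
23 → 16, 4 → 2
16 → 4 → 1
28 → 4, 24 → 2
4 → none → 0
24 → none → 0
Sum: 9 + 7 + 6 + 1 + 2 + 2 + 1 + 2 + 0 + 0 = 30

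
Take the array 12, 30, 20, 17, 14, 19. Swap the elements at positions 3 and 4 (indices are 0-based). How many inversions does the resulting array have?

Positions 3 and 4 hold 17 and 14; after swapping, the array is [12, 30, 20, 14, 17, 19].
For each element, count later entries that are smaller:
12: 0
30: 4
20: 3
14: 0
17: 0
19: 0
Sum: 0 + 4 + 3 + 0 + 0 + 0 = 7

7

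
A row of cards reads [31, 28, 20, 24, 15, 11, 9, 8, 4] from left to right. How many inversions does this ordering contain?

Count, for each position, how many later elements it exceeds:
31: 8
28: 7
20: 5
24: 5
15: 4
11: 3
9: 2
8: 1
4: 0
Sum: 8 + 7 + 5 + 5 + 4 + 3 + 2 + 1 + 0 = 35

35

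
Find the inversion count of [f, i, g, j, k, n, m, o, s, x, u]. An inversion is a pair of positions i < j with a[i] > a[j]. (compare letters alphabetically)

3 inversions

For each element, count later entries that are smaller:
f: 0
i: 1
g: 0
j: 0
k: 0
n: 1
m: 0
o: 0
s: 0
x: 1
u: 0
Sum: 0 + 1 + 0 + 0 + 0 + 1 + 0 + 0 + 0 + 1 + 0 = 3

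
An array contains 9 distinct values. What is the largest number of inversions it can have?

A reversed (strictly descending) arrangement makes every pair an inversion, giving C(9, 2) inversions.
C(9, 2) = 9·8/2 = 36

36 inversions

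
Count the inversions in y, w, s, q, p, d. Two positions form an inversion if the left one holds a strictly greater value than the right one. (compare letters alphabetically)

Element-by-element contributions:
y → w, s, q, p, d → 5
w → s, q, p, d → 4
s → q, p, d → 3
q → p, d → 2
p → d → 1
d → none → 0
Sum: 5 + 4 + 3 + 2 + 1 + 0 = 15

15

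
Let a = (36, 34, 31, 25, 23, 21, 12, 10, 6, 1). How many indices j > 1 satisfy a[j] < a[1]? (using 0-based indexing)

The element at index 1 is 34.
Elements after it: 31, 25, 23, 21, 12, 10, 6, 1
Those smaller than 34: 31, 25, 23, 21, 12, 10, 6, 1

8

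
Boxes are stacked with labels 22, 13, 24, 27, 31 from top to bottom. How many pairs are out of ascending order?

Element-by-element contributions:
22: 1
13: 0
24: 0
27: 0
31: 0
Sum: 1 + 0 + 0 + 0 + 0 = 1

1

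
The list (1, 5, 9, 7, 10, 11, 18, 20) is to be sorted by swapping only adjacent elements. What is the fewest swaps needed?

The minimum number of adjacent swaps to sort an array equals its inversion count, since every such swap removes exactly one inversion.
Count inversions — for each element, later elements that are smaller:
1: none → 0
5: none → 0
9: 7 → 1
7: none → 0
10: none → 0
11: none → 0
18: none → 0
20: none → 0
Total inversions: 0 + 0 + 1 + 0 + 0 + 0 + 0 + 0 = 1

1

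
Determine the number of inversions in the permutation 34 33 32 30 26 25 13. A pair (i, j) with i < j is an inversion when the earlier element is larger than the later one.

21 out-of-order pairs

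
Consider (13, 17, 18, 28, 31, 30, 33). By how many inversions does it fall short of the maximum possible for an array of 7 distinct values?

20

Maximum inversions for 7 distinct elements is C(7, 2) = 7·6/2 = 21.
Current inversions — for each element, count later smaller elements:
13: 0
17: 0
18: 0
28: 0
31: 1
30: 0
33: 0
Current total: 0 + 0 + 0 + 0 + 1 + 0 + 0 = 1
Shortfall: 21 − 1 = 20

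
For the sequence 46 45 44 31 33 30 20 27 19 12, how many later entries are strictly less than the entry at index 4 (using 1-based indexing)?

The element at index 4 is 31.
Elements after it: 33, 30, 20, 27, 19, 12
Those smaller than 31: 30, 20, 27, 19, 12

5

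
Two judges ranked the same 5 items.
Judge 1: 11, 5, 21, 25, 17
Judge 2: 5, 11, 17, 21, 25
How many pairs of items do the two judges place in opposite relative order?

Assign each item its position (1..5) in the first ordering, then rewrite the second ordering as that position sequence:
positions: 11→1, 5→2, 21→3, 25→4, 17→5
second ordering as positions: [2, 1, 5, 3, 4]
Discordant pairs = inversions in this position sequence.
2: 1 → 1
1: 0
5: 3, 4 → 2
3: 0
4: 0
Total: 1 + 0 + 2 + 0 + 0 = 3

3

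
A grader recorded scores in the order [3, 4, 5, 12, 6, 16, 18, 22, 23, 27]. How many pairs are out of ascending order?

1

Element-by-element contributions:
3 → none → 0
4 → none → 0
5 → none → 0
12 → 6 → 1
6 → none → 0
16 → none → 0
18 → none → 0
22 → none → 0
23 → none → 0
27 → none → 0
Sum: 0 + 0 + 0 + 1 + 0 + 0 + 0 + 0 + 0 + 0 = 1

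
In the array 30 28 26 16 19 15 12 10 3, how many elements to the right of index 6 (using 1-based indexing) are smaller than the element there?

3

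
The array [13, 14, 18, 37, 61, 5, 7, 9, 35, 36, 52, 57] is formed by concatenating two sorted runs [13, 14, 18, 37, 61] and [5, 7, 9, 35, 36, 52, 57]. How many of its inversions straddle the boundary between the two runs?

21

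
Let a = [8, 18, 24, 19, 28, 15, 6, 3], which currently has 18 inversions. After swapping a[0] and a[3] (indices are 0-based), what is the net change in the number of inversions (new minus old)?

Positions 0 and 3 hold 8 and 19; after swapping, the array is [19, 18, 24, 8, 28, 15, 6, 3].
Element-by-element contributions:
19 → 18, 8, 15, 6, 3 → 5
18 → 8, 15, 6, 3 → 4
24 → 8, 15, 6, 3 → 4
8 → 6, 3 → 2
28 → 15, 6, 3 → 3
15 → 6, 3 → 2
6 → 3 → 1
3 → none → 0
Sum: 5 + 4 + 4 + 2 + 3 + 2 + 1 + 0 = 21
Change: 21 − 18 = +3

+3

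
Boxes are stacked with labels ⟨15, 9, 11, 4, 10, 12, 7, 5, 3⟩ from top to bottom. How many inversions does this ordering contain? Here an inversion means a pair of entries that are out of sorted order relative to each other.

Element-by-element contributions:
15 → 9, 11, 4, 10, 12, 7, 5, 3 → 8
9 → 4, 7, 5, 3 → 4
11 → 4, 10, 7, 5, 3 → 5
4 → 3 → 1
10 → 7, 5, 3 → 3
12 → 7, 5, 3 → 3
7 → 5, 3 → 2
5 → 3 → 1
3 → none → 0
Sum: 8 + 4 + 5 + 1 + 3 + 3 + 2 + 1 + 0 = 27

27 inversions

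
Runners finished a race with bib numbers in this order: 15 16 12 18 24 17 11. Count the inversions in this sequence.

Out-of-order index pairs (0-indexed):
(0,2): 15 > 12
(0,6): 15 > 11
(1,2): 16 > 12
(1,6): 16 > 11
(2,6): 12 > 11
(3,5): 18 > 17
(3,6): 18 > 11
(4,5): 24 > 17
(4,6): 24 > 11
(5,6): 17 > 11
That's 10 pairs.

10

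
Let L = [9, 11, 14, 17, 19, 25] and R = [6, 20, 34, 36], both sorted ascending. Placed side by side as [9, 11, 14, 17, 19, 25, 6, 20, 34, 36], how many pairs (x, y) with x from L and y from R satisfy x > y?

7 cross-inversions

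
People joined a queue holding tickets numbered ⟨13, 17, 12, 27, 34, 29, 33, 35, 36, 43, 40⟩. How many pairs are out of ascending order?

For each element, count later entries that are smaller:
13: 1
17: 1
12: 0
27: 0
34: 2
29: 0
33: 0
35: 0
36: 0
43: 1
40: 0
Sum: 1 + 1 + 0 + 0 + 2 + 0 + 0 + 0 + 0 + 1 + 0 = 5

Inversions: 5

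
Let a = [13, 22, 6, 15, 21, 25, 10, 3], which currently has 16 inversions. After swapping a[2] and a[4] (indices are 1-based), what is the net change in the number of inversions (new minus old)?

-1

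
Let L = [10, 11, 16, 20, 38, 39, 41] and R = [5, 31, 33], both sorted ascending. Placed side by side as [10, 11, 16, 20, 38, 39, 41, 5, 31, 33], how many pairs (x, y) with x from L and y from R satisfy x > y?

13

Take each right-half value and tally the left-half values above it:
r = 5: 10, 11, 16, 20, 38, 39, 41 → 7
r = 31: 38, 39, 41 → 3
r = 33: 38, 39, 41 → 3
Cross-inversions: 7 + 3 + 3 = 13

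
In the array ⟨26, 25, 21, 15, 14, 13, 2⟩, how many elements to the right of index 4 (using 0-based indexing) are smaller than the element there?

2

The element at index 4 is 14.
Elements after it: 13, 2
Those smaller than 14: 13, 2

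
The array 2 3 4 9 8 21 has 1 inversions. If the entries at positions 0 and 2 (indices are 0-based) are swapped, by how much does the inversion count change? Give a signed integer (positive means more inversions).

Positions 0 and 2 hold 2 and 4; after swapping, the array is [4, 3, 2, 9, 8, 21].
Element-by-element contributions:
4: 2
3: 1
2: 0
9: 1
8: 0
21: 0
Sum: 2 + 1 + 0 + 1 + 0 + 0 = 4
Change: 4 − 1 = +3

+3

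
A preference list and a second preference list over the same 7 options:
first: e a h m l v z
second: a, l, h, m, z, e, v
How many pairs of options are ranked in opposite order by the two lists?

8 pairs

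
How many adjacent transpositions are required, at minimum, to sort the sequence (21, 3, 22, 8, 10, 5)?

The minimum number of adjacent swaps to sort an array equals its inversion count, since every such swap removes exactly one inversion.
Count inversions — for each element, later elements that are smaller:
21: 3, 8, 10, 5 → 4
3: none → 0
22: 8, 10, 5 → 3
8: 5 → 1
10: 5 → 1
5: none → 0
Total inversions: 4 + 0 + 3 + 1 + 1 + 0 = 9

9 adjacent swaps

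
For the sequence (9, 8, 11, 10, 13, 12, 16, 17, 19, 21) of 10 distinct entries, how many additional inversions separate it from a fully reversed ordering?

42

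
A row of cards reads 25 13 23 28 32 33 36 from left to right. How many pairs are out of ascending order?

Listing every pair i<j with a[i]>a[j] (using 0-based positions):
(0,1): 25 > 13
(0,2): 25 > 23
That's 2 pairs.

There are 2 inversions.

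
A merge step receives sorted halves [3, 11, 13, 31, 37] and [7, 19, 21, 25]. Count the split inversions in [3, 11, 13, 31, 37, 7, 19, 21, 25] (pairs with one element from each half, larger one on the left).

Take each right-half value and tally the left-half values above it:
r = 7: 11, 13, 31, 37 → 4
r = 19: 31, 37 → 2
r = 21: 31, 37 → 2
r = 25: 31, 37 → 2
Cross-inversions: 4 + 2 + 2 + 2 = 10

10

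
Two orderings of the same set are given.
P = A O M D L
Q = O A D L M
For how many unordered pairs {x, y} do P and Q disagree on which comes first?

Assign each item its position (1..5) in the first ordering, then rewrite the second ordering as that position sequence:
positions: A→1, O→2, M→3, D→4, L→5
second ordering as positions: [2, 1, 4, 5, 3]
Discordant pairs = inversions in this position sequence.
2: 1 → 1
1: 0
4: 3 → 1
5: 3 → 1
3: 0
Total: 1 + 0 + 1 + 1 + 0 = 3

3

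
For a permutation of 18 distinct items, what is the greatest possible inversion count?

Inversions: 153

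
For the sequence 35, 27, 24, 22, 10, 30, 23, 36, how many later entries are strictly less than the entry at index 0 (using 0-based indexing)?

6

The element at index 0 is 35.
Elements after it: 27, 24, 22, 10, 30, 23, 36
Those smaller than 35: 27, 24, 22, 10, 30, 23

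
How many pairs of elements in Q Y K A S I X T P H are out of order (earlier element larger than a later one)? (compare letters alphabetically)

26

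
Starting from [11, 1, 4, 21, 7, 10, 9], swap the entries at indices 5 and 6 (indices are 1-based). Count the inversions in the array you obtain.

10 inversions

Positions 5 and 6 hold 7 and 10; after swapping, the array is [11, 1, 4, 21, 10, 7, 9].
Sweep left to right; for each value list the smaller values that follow it:
11 → 1, 4, 10, 7, 9 → 5
1 → none → 0
4 → none → 0
21 → 10, 7, 9 → 3
10 → 7, 9 → 2
7 → none → 0
9 → none → 0
Sum: 5 + 0 + 0 + 3 + 2 + 0 + 0 = 10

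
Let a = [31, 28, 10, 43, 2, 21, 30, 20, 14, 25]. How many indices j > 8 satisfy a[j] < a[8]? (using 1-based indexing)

1

The element at index 8 is 20.
Elements after it: 14, 25
Those smaller than 20: 14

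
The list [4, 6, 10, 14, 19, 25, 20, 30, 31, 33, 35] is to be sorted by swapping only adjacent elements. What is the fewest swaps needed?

1 swap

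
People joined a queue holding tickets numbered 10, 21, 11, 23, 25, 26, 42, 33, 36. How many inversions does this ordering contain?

Element-by-element contributions:
10: 0
21: 1
11: 0
23: 0
25: 0
26: 0
42: 2
33: 0
36: 0
Sum: 0 + 1 + 0 + 0 + 0 + 0 + 2 + 0 + 0 = 3

3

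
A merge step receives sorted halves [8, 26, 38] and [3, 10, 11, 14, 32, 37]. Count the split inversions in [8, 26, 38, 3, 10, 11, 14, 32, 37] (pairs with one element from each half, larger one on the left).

Take each right-half value and tally the left-half values above it:
r = 3: 8, 26, 38 → 3
r = 10: 26, 38 → 2
r = 11: 26, 38 → 2
r = 14: 26, 38 → 2
r = 32: 38 → 1
r = 37: 38 → 1
Cross-inversions: 3 + 2 + 2 + 2 + 1 + 1 = 11

Split inversions: 11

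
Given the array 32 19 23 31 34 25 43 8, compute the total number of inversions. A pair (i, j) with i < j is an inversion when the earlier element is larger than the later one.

For each element, count later entries that are smaller:
32 → 19, 23, 31, 25, 8 → 5
19 → 8 → 1
23 → 8 → 1
31 → 25, 8 → 2
34 → 25, 8 → 2
25 → 8 → 1
43 → 8 → 1
8 → none → 0
Sum: 5 + 1 + 1 + 2 + 2 + 1 + 1 + 0 = 13

Inversions: 13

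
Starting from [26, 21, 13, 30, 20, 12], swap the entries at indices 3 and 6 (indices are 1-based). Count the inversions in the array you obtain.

10 inversions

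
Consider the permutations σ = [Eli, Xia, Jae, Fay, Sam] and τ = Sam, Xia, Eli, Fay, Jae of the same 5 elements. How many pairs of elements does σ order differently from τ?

Discordant pairs: 6

Assign each item its position (1..5) in the first ordering, then rewrite the second ordering as that position sequence:
positions: Eli→1, Xia→2, Jae→3, Fay→4, Sam→5
second ordering as positions: [5, 2, 1, 4, 3]
Discordant pairs = inversions in this position sequence.
5: 2, 1, 4, 3 → 4
2: 1 → 1
1: 0
4: 3 → 1
3: 0
Total: 4 + 1 + 0 + 1 + 0 = 6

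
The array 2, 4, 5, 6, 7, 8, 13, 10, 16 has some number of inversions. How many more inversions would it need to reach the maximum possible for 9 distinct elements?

Maximum inversions for 9 distinct elements is C(9, 2) = 9·8/2 = 36.
Current inversions — for each element, count later smaller elements:
2: 0
4: 0
5: 0
6: 0
7: 0
8: 0
13: 1
10: 0
16: 0
Current total: 0 + 0 + 0 + 0 + 0 + 0 + 1 + 0 + 0 = 1
Shortfall: 36 − 1 = 35

35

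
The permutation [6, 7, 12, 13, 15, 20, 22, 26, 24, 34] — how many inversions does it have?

1 out-of-order pair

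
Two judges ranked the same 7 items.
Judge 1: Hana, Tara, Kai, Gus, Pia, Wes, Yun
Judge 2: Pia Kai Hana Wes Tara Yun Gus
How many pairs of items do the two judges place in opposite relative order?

9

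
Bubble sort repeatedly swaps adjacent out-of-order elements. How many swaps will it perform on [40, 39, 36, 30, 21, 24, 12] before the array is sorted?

20

Each adjacent swap fixes exactly one inversion, so the minimum swap count equals the number of inversions.
Count inversions — for each element, later elements that are smaller:
40: 39, 36, 30, 21, 24, 12 → 6
39: 36, 30, 21, 24, 12 → 5
36: 30, 21, 24, 12 → 4
30: 21, 24, 12 → 3
21: 12 → 1
24: 12 → 1
12: none → 0
Total inversions: 6 + 5 + 4 + 3 + 1 + 1 + 0 = 20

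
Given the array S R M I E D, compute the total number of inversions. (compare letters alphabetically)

Inversions: 15

For each element, count later entries that are smaller:
S → R, M, I, E, D → 5
R → M, I, E, D → 4
M → I, E, D → 3
I → E, D → 2
E → D → 1
D → none → 0
Sum: 5 + 4 + 3 + 2 + 1 + 0 = 15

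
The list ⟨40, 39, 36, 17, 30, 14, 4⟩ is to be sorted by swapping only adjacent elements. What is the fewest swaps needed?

Each adjacent swap fixes exactly one inversion, so the minimum swap count equals the number of inversions.
Count inversions — for each element, later elements that are smaller:
40: 39, 36, 17, 30, 14, 4 → 6
39: 36, 17, 30, 14, 4 → 5
36: 17, 30, 14, 4 → 4
17: 14, 4 → 2
30: 14, 4 → 2
14: 4 → 1
4: none → 0
Total inversions: 6 + 5 + 4 + 2 + 2 + 1 + 0 = 20

20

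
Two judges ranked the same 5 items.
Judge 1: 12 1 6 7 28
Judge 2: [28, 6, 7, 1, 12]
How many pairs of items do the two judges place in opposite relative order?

There are 9 discordant pairs.

Assign each item its position (1..5) in the first ordering, then rewrite the second ordering as that position sequence:
positions: 12→1, 1→2, 6→3, 7→4, 28→5
second ordering as positions: [5, 3, 4, 2, 1]
Discordant pairs = inversions in this position sequence.
5: 3, 4, 2, 1 → 4
3: 2, 1 → 2
4: 2, 1 → 2
2: 1 → 1
1: 0
Total: 4 + 2 + 2 + 1 + 0 = 9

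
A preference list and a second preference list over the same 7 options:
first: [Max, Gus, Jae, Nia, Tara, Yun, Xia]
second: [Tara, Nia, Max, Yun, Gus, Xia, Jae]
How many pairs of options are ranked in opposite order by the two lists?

10

Assign each item its position (1..7) in the first ordering, then rewrite the second ordering as that position sequence:
positions: Max→1, Gus→2, Jae→3, Nia→4, Tara→5, Yun→6, Xia→7
second ordering as positions: [5, 4, 1, 6, 2, 7, 3]
Discordant pairs = inversions in this position sequence.
5: 4, 1, 2, 3 → 4
4: 1, 2, 3 → 3
1: 0
6: 2, 3 → 2
2: 0
7: 3 → 1
3: 0
Total: 4 + 3 + 0 + 2 + 0 + 1 + 0 = 10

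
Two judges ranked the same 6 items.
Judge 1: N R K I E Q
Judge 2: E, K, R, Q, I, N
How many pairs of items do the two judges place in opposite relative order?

There are 10 discordant pairs.

Assign each item its position (1..6) in the first ordering, then rewrite the second ordering as that position sequence:
positions: N→1, R→2, K→3, I→4, E→5, Q→6
second ordering as positions: [5, 3, 2, 6, 4, 1]
Discordant pairs = inversions in this position sequence.
5: 3, 2, 4, 1 → 4
3: 2, 1 → 2
2: 1 → 1
6: 4, 1 → 2
4: 1 → 1
1: 0
Total: 4 + 2 + 1 + 2 + 1 + 0 = 10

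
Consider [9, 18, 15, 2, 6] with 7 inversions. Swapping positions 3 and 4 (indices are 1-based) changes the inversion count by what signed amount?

-1

Positions 3 and 4 hold 15 and 2; after swapping, the array is [9, 18, 2, 15, 6].
Element-by-element contributions:
9: 2
18: 3
2: 0
15: 1
6: 0
Sum: 2 + 3 + 0 + 1 + 0 = 6
Change: 6 − 7 = -1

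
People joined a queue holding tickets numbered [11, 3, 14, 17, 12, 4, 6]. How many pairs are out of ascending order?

11

Out-of-order index pairs (0-indexed):
(0,1): 11 > 3
(0,5): 11 > 4
(0,6): 11 > 6
(2,4): 14 > 12
(2,5): 14 > 4
(2,6): 14 > 6
(3,4): 17 > 12
(3,5): 17 > 4
(3,6): 17 > 6
(4,5): 12 > 4
(4,6): 12 > 6
That's 11 pairs.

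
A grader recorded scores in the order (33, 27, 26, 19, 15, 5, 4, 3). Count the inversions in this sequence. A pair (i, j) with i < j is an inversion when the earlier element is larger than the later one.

28 inversions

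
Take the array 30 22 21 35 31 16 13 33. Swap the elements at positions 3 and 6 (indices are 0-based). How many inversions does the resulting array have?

Positions 3 and 6 hold 35 and 13; after swapping, the array is [30, 22, 21, 13, 31, 16, 35, 33].
For each element, count later entries that are smaller:
30 → 22, 21, 13, 16 → 4
22 → 21, 13, 16 → 3
21 → 13, 16 → 2
13 → none → 0
31 → 16 → 1
16 → none → 0
35 → 33 → 1
33 → none → 0
Sum: 4 + 3 + 2 + 0 + 1 + 0 + 1 + 0 = 11

11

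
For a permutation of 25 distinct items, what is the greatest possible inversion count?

300 inversions

A reversed (strictly descending) arrangement makes every pair an inversion, giving C(25, 2) inversions.
C(25, 2) = 25·24/2 = 300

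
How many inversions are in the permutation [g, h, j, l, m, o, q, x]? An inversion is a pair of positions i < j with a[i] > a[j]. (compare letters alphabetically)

0

Element-by-element contributions:
g → none → 0
h → none → 0
j → none → 0
l → none → 0
m → none → 0
o → none → 0
q → none → 0
x → none → 0
Sum: 0 + 0 + 0 + 0 + 0 + 0 + 0 + 0 = 0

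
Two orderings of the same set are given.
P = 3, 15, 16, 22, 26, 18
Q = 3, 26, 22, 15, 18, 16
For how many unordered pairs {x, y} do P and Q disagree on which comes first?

Disagreeing pairs: 6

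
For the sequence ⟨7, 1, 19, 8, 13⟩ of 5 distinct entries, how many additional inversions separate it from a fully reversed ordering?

7 inversions short

Maximum inversions for 5 distinct elements is C(5, 2) = 5·4/2 = 10.
Current inversions — for each element, count later smaller elements:
7: 1
1: 0
19: 2
8: 0
13: 0
Current total: 1 + 0 + 2 + 0 + 0 = 3
Shortfall: 10 − 3 = 7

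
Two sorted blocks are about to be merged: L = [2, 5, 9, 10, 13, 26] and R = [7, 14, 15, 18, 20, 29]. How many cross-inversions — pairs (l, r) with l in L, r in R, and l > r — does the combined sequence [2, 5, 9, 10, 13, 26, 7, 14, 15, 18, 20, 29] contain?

Count, for every r in R, how many entries of L exceed r:
r = 7: 9, 10, 13, 26 → 4
r = 14: 26 → 1
r = 15: 26 → 1
r = 18: 26 → 1
r = 20: 26 → 1
r = 29: none → 0
Cross-inversions: 4 + 1 + 1 + 1 + 1 + 0 = 8

8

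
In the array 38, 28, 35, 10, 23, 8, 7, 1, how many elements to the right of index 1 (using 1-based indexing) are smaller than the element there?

7

The element at index 1 is 38.
Elements after it: 28, 35, 10, 23, 8, 7, 1
Those smaller than 38: 28, 35, 10, 23, 8, 7, 1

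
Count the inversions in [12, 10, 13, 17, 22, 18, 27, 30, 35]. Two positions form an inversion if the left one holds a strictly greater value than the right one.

2

Sweep left to right; for each value list the smaller values that follow it:
12: 1
10: 0
13: 0
17: 0
22: 1
18: 0
27: 0
30: 0
35: 0
Sum: 1 + 0 + 0 + 0 + 1 + 0 + 0 + 0 + 0 = 2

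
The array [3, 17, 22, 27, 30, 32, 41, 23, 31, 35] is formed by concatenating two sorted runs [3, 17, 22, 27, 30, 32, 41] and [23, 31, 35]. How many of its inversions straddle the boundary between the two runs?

7

Count, for every r in R, how many entries of L exceed r:
r = 23: 27, 30, 32, 41 → 4
r = 31: 32, 41 → 2
r = 35: 41 → 1
Cross-inversions: 4 + 2 + 1 = 7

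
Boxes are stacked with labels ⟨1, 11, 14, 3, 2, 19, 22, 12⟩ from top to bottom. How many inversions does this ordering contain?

8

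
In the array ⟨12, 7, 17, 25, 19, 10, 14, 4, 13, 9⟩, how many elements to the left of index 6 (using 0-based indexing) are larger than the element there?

The element at index 6 is 14.
Elements before it: 12, 7, 17, 25, 19, 10
Those larger than 14: 17, 25, 19

3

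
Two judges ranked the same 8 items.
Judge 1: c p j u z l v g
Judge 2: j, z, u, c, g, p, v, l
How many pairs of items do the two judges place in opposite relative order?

11 discordant pairs

Assign each item its position (1..8) in the first ordering, then rewrite the second ordering as that position sequence:
positions: c→1, p→2, j→3, u→4, z→5, l→6, v→7, g→8
second ordering as positions: [3, 5, 4, 1, 8, 2, 7, 6]
Discordant pairs = inversions in this position sequence.
3: 1, 2 → 2
5: 4, 1, 2 → 3
4: 1, 2 → 2
1: 0
8: 2, 7, 6 → 3
2: 0
7: 6 → 1
6: 0
Total: 2 + 3 + 2 + 0 + 3 + 0 + 1 + 0 = 11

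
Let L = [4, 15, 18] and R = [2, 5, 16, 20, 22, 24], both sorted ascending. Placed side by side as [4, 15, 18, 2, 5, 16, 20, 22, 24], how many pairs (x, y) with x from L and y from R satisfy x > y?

6

For each element r of the right run, count left-run elements greater than r:
r = 2: 4, 15, 18 → 3
r = 5: 15, 18 → 2
r = 16: 18 → 1
r = 20: none → 0
r = 22: none → 0
r = 24: none → 0
Cross-inversions: 3 + 2 + 1 + 0 + 0 + 0 = 6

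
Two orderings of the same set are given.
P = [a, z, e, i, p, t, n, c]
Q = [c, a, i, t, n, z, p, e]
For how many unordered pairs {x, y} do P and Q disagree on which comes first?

Disagreeing pairs: 16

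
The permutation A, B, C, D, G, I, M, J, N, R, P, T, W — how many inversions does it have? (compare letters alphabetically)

Sweep left to right; for each value list the smaller values that follow it:
A → none → 0
B → none → 0
C → none → 0
D → none → 0
G → none → 0
I → none → 0
M → J → 1
J → none → 0
N → none → 0
R → P → 1
P → none → 0
T → none → 0
W → none → 0
Sum: 0 + 0 + 0 + 0 + 0 + 0 + 1 + 0 + 0 + 1 + 0 + 0 + 0 = 2

2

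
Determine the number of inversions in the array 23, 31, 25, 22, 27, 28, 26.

Inversions: 9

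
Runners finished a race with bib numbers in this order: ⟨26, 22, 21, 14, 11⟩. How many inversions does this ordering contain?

10 out-of-order pairs

Sweep left to right; for each value list the smaller values that follow it:
26 → 22, 21, 14, 11 → 4
22 → 21, 14, 11 → 3
21 → 14, 11 → 2
14 → 11 → 1
11 → none → 0
Sum: 4 + 3 + 2 + 1 + 0 = 10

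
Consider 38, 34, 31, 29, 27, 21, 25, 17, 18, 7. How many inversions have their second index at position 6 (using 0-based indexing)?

5

The element at index 6 is 25.
Elements before it: 38, 34, 31, 29, 27, 21
Those larger than 25: 38, 34, 31, 29, 27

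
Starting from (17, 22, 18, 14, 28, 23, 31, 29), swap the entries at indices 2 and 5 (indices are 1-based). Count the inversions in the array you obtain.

Positions 2 and 5 hold 22 and 28; after swapping, the array is [17, 28, 18, 14, 22, 23, 31, 29].
Count, for each position, how many later elements it exceeds:
17: 1
28: 4
18: 1
14: 0
22: 0
23: 0
31: 1
29: 0
Sum: 1 + 4 + 1 + 0 + 0 + 0 + 1 + 0 = 7

7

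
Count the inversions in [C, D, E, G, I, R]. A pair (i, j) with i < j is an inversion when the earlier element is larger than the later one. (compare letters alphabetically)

There are 0 inversions.

Count, for each position, how many later elements it exceeds:
C → none → 0
D → none → 0
E → none → 0
G → none → 0
I → none → 0
R → none → 0
Sum: 0 + 0 + 0 + 0 + 0 + 0 = 0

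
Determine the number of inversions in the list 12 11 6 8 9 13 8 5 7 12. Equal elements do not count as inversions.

For each element, count later entries that are smaller:
12 → 11, 6, 8, 9, 8, 5, 7 → 7
11 → 6, 8, 9, 8, 5, 7 → 6
6 → 5 → 1
8 → 5, 7 → 2
9 → 8, 5, 7 → 3
13 → 8, 5, 7, 12 → 4
8 → 5, 7 → 2
5 → none → 0
7 → none → 0
12 → none → 0
Sum: 7 + 6 + 1 + 2 + 3 + 4 + 2 + 0 + 0 + 0 = 25

25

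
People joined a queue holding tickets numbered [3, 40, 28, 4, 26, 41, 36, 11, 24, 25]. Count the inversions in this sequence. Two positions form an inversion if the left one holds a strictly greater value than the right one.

There are 22 inversions.

Element-by-element contributions:
3: 0
40: 7
28: 5
4: 0
26: 3
41: 4
36: 3
11: 0
24: 0
25: 0
Sum: 0 + 7 + 5 + 0 + 3 + 4 + 3 + 0 + 0 + 0 = 22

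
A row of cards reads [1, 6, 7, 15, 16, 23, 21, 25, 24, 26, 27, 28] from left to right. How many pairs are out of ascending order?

2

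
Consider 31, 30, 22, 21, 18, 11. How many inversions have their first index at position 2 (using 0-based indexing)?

3

The element at index 2 is 22.
Elements after it: 21, 18, 11
Those smaller than 22: 21, 18, 11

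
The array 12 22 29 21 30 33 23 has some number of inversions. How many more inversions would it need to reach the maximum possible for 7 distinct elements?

16

Maximum inversions for 7 distinct elements is C(7, 2) = 7·6/2 = 21.
Current inversions — for each element, count later smaller elements:
12: 0
22: 1
29: 2
21: 0
30: 1
33: 1
23: 0
Current total: 0 + 1 + 2 + 0 + 1 + 1 + 0 = 5
Shortfall: 21 − 5 = 16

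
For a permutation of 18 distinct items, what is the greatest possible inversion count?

There are 153 inversions.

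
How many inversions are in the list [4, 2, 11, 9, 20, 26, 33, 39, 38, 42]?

3

Element-by-element contributions:
4 → 2 → 1
2 → none → 0
11 → 9 → 1
9 → none → 0
20 → none → 0
26 → none → 0
33 → none → 0
39 → 38 → 1
38 → none → 0
42 → none → 0
Sum: 1 + 0 + 1 + 0 + 0 + 0 + 0 + 1 + 0 + 0 = 3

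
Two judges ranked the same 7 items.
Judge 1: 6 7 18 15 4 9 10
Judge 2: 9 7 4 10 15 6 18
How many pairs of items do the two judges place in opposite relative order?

Assign each item its position (1..7) in the first ordering, then rewrite the second ordering as that position sequence:
positions: 6→1, 7→2, 18→3, 15→4, 4→5, 9→6, 10→7
second ordering as positions: [6, 2, 5, 7, 4, 1, 3]
Discordant pairs = inversions in this position sequence.
6: 2, 5, 4, 1, 3 → 5
2: 1 → 1
5: 4, 1, 3 → 3
7: 4, 1, 3 → 3
4: 1, 3 → 2
1: 0
3: 0
Total: 5 + 1 + 3 + 3 + 2 + 0 + 0 = 14

14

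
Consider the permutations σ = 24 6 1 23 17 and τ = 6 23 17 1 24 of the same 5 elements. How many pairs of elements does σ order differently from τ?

Assign each item its position (1..5) in the first ordering, then rewrite the second ordering as that position sequence:
positions: 24→1, 6→2, 1→3, 23→4, 17→5
second ordering as positions: [2, 4, 5, 3, 1]
Discordant pairs = inversions in this position sequence.
2: 1 → 1
4: 3, 1 → 2
5: 3, 1 → 2
3: 1 → 1
1: 0
Total: 1 + 2 + 2 + 1 + 0 = 6

6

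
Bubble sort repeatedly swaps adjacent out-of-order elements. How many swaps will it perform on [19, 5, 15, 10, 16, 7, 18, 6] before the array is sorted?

Minimum adjacent swaps = number of inversions (each swap of adjacent out-of-order elements removes one inversion and no swap can remove more).
Count inversions — for each element, later elements that are smaller:
19: 5, 15, 10, 16, 7, 18, 6 → 7
5: none → 0
15: 10, 7, 6 → 3
10: 7, 6 → 2
16: 7, 6 → 2
7: 6 → 1
18: 6 → 1
6: none → 0
Total inversions: 7 + 0 + 3 + 2 + 2 + 1 + 1 + 0 = 16

There are 16 adjacent swaps.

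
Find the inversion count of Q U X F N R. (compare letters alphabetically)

Listing every pair i<j with a[i]>a[j] (using 1-based positions):
(1,4): Q > F
(1,5): Q > N
(2,4): U > F
(2,5): U > N
(2,6): U > R
(3,4): X > F
(3,5): X > N
(3,6): X > R
That's 8 pairs.

Inversions: 8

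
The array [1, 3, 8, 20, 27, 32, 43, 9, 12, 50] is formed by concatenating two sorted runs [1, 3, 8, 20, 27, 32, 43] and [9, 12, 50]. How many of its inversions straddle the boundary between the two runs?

8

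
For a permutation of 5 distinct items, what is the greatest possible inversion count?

10 inversions

The maximum occurs when the array is in strictly decreasing order: every one of the C(5, 2) pairs is inverted.
C(5, 2) = 5·4/2 = 10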